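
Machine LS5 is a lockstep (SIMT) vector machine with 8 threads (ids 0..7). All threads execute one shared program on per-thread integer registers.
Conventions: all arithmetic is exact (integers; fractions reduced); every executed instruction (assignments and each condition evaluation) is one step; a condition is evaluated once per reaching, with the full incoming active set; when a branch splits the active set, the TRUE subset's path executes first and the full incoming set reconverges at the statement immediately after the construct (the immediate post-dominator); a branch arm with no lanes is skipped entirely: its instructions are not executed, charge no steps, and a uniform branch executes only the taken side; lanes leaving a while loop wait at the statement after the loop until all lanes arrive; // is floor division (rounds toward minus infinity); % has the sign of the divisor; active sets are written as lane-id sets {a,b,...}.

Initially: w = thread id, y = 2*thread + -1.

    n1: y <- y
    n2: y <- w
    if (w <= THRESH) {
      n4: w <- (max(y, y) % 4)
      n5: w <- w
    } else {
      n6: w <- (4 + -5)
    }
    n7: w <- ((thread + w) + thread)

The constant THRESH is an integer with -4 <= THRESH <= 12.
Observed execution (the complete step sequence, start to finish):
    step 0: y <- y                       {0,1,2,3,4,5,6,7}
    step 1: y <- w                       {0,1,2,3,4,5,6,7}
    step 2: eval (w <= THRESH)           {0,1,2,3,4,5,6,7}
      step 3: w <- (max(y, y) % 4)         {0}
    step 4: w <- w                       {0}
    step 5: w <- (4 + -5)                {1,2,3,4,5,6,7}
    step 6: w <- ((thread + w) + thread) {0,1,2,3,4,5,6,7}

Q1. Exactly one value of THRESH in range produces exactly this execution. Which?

Answer: THRESH = 0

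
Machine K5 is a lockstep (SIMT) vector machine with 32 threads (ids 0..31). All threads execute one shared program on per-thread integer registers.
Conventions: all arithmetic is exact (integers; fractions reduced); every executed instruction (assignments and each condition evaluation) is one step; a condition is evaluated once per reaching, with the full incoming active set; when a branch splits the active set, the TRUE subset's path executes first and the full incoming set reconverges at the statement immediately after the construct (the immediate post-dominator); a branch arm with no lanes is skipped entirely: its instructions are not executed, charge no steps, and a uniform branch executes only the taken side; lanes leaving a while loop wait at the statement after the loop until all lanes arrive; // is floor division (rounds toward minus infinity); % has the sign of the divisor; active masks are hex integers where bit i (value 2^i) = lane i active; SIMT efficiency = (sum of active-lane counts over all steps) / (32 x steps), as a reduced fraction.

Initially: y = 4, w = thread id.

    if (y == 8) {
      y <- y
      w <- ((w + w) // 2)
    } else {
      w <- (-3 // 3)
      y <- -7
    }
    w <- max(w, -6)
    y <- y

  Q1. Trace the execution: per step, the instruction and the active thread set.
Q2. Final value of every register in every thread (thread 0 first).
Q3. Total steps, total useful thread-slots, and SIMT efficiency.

step 0: eval (y == 8)                0xffffffff
step 1: w <- (-3 // 3)               0xffffffff
step 2: y <- -7                      0xffffffff
step 3: w <- max(w, -6)              0xffffffff
step 4: y <- y                       0xffffffff

Answer: 5 steps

y: -7,-7,-7,-7,-7,-7,-7,-7,-7,-7,-7,-7,-7,-7,-7,-7,-7,-7,-7,-7,-7,-7,-7,-7,-7,-7,-7,-7,-7,-7,-7,-7
w: -1,-1,-1,-1,-1,-1,-1,-1,-1,-1,-1,-1,-1,-1,-1,-1,-1,-1,-1,-1,-1,-1,-1,-1,-1,-1,-1,-1,-1,-1,-1,-1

steps = 5; useful = 160; efficiency = 160/160 = 1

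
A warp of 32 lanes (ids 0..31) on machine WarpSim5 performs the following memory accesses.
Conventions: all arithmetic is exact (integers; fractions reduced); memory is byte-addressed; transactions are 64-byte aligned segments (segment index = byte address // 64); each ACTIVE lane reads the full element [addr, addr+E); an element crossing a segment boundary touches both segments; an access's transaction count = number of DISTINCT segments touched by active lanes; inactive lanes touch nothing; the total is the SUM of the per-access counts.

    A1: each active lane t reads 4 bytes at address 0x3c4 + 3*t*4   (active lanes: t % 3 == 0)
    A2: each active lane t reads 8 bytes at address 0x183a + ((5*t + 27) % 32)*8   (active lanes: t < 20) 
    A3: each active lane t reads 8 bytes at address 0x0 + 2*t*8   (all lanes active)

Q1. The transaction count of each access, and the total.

A1: 6 transactions
A2: 5 transactions
A3: 8 transactions

Answer: 6,5,8; total 19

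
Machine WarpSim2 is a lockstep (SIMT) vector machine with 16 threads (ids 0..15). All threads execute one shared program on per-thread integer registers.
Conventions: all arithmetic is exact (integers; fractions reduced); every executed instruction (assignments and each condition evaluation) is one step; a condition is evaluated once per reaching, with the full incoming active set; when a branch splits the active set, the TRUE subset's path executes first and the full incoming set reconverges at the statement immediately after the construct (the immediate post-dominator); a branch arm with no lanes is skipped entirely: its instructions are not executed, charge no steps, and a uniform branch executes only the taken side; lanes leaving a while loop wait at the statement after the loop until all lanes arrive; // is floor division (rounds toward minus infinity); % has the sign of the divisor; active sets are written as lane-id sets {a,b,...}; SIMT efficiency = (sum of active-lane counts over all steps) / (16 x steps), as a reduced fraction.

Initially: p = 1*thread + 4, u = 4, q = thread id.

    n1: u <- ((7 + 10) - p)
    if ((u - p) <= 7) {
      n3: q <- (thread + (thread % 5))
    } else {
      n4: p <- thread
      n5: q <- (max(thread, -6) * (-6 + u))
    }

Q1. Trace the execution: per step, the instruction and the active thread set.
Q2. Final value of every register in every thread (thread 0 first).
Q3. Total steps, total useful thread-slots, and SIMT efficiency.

step 0: u <- ((7 + 10) - p)          {0,1,2,3,4,5,6,7,8,9,10,11,12,13,14,15}
step 1: eval ((u - p) <= 7)          {0,1,2,3,4,5,6,7,8,9,10,11,12,13,14,15}
step 2: q <- (thread + (thread % 5)) {1,2,3,4,5,6,7,8,9,10,11,12,13,14,15}
step 3: p <- thread                  {0}
step 4: q <- (max(thread, -6) * (-6 + u)) {0}

Answer: 5 steps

p: 0,5,6,7,8,9,10,11,12,13,14,15,16,17,18,19
u: 13,12,11,10,9,8,7,6,5,4,3,2,1,0,-1,-2
q: 0,2,4,6,8,5,7,9,11,13,10,12,14,16,18,15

steps = 5; useful = 49; efficiency = 49/80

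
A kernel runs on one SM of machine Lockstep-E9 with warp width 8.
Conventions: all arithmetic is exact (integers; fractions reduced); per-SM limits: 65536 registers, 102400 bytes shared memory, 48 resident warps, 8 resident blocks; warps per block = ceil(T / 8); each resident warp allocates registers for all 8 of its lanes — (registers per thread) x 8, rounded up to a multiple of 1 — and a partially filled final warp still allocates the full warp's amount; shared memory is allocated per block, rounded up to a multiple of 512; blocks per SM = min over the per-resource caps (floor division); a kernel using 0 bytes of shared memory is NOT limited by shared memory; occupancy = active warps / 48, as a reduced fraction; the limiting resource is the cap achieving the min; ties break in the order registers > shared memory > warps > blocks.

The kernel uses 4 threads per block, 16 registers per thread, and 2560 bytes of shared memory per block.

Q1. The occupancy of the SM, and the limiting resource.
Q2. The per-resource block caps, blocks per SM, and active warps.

Answer: occupancy 1/6, limited by blocks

registers: 512 blocks
shared memory: 40 blocks
warps: 48 blocks
blocks: 8 blocks

Answer: 8 blocks, 8 active warps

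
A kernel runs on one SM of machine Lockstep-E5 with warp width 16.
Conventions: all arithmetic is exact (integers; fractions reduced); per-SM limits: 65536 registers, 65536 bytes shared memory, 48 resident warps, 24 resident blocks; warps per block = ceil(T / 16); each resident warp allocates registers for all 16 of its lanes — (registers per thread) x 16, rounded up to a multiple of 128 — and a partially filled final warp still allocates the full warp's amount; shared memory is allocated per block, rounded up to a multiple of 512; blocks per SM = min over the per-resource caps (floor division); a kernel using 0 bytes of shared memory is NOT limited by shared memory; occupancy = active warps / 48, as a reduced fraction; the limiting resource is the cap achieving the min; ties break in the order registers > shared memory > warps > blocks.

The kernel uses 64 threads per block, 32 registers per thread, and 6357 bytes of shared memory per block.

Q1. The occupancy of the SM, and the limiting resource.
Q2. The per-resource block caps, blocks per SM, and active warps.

Answer: occupancy 3/4, limited by shared memory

registers: 32 blocks
shared memory: 9 blocks
warps: 12 blocks
blocks: 24 blocks

Answer: 9 blocks, 36 active warps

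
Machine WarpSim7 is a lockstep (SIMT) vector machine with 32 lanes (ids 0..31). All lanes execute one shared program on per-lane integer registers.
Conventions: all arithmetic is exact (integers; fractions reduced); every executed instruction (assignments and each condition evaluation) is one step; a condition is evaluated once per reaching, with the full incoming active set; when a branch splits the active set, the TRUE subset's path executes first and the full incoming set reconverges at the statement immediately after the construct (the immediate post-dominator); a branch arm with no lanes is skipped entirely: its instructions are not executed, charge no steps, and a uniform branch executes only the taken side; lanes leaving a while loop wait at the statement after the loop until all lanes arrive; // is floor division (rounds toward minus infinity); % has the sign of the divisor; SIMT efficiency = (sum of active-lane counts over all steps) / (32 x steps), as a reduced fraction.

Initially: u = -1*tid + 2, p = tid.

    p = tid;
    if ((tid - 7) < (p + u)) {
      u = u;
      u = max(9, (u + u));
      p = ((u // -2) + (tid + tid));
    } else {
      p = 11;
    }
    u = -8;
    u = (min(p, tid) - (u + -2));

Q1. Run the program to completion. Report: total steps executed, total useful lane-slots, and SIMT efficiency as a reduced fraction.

Answer: 8 steps, 178 useful, 89/128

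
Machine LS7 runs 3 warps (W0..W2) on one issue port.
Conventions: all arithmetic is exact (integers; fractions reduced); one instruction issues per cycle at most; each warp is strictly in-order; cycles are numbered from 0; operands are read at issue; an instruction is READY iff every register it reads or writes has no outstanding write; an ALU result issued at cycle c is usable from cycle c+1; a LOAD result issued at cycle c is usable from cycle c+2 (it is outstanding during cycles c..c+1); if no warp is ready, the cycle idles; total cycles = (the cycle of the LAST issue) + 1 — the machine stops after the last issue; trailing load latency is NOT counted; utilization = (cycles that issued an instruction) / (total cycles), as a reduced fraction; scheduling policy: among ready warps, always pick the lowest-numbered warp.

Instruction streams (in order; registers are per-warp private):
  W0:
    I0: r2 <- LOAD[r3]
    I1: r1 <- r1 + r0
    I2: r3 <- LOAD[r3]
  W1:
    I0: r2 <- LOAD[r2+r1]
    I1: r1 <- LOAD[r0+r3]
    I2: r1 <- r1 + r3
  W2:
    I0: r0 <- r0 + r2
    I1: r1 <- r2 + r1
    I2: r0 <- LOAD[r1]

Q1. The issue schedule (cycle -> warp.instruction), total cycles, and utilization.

cycle 0: W0.I0
cycle 1: W0.I1
cycle 2: W0.I2
cycle 3: W1.I0
cycle 4: W1.I1
cycle 5: W2.I0
cycle 6: W1.I2
cycle 7: W2.I1
cycle 8: W2.I2

Answer: 9 cycles, utilization 1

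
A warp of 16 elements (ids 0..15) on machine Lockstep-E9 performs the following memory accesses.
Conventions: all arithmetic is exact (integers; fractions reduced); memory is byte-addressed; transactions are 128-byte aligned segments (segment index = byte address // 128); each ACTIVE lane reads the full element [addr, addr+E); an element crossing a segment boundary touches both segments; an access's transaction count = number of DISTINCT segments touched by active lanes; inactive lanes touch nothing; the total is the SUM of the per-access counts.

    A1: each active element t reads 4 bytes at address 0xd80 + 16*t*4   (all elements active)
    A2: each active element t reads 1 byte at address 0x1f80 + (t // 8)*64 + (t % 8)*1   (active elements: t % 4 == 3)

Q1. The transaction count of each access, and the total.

A1: 8 transactions
A2: 1 transaction

Answer: 8,1; total 9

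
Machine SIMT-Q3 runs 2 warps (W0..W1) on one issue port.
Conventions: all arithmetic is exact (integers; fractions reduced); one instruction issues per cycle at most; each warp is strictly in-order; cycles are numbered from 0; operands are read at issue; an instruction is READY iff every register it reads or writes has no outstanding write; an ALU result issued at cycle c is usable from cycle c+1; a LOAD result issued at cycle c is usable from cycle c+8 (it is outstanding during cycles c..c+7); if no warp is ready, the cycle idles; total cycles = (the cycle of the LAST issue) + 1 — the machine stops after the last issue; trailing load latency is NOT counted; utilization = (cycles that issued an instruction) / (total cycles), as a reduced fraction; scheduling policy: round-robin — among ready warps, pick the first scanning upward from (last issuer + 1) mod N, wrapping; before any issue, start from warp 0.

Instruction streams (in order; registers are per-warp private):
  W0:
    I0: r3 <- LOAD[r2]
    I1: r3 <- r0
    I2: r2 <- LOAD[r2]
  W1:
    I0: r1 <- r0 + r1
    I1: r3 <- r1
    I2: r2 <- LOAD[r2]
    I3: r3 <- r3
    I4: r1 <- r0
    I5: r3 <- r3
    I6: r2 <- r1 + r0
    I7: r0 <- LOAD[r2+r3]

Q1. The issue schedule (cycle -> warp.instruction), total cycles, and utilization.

cycle 0: W0.I0
cycle 1: W1.I0
cycle 2: W1.I1
cycle 3: W1.I2
cycle 4: W1.I3
cycle 5: W1.I4
cycle 6: W1.I5
cycle 7: idle
cycle 8: W0.I1
cycle 9: W0.I2
cycle 10: idle
cycle 11: W1.I6
cycle 12: W1.I7

Answer: 13 cycles, utilization 11/13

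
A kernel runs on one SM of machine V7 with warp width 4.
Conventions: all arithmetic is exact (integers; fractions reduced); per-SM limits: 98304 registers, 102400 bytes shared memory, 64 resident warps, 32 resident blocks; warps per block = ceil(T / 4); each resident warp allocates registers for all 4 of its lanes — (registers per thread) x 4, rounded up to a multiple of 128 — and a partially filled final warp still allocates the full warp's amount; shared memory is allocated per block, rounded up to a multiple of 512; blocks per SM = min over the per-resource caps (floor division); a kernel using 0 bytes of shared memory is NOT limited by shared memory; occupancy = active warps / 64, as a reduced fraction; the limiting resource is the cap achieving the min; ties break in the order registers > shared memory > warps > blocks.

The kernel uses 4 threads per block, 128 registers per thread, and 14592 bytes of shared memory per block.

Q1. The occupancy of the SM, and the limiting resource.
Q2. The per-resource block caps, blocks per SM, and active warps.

Answer: occupancy 3/32, limited by shared memory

registers: 192 blocks
shared memory: 6 blocks
warps: 64 blocks
blocks: 32 blocks

Answer: 6 blocks, 6 active warps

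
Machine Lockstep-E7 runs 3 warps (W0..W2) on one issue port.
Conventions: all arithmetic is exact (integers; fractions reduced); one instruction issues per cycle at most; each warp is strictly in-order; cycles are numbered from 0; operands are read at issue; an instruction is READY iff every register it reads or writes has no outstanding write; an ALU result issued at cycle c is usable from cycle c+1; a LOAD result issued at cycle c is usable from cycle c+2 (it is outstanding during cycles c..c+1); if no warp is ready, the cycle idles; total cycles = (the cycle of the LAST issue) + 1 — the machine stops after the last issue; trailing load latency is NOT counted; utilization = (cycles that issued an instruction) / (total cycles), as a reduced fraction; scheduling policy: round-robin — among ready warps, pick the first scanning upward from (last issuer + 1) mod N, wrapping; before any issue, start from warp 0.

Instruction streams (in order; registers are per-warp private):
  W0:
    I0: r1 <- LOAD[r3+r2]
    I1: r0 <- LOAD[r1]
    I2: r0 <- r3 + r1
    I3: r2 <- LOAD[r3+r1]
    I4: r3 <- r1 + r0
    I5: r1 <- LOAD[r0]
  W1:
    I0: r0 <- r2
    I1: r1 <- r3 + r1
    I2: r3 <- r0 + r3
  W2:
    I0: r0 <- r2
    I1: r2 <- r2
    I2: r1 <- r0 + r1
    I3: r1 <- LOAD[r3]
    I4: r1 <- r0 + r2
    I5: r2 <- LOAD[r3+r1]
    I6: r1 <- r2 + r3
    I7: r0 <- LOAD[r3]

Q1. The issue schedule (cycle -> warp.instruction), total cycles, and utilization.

cycle 0: W0.I0
cycle 1: W1.I0
cycle 2: W2.I0
cycle 3: W0.I1
cycle 4: W1.I1
cycle 5: W2.I1
cycle 6: W0.I2
cycle 7: W1.I2
cycle 8: W2.I2
cycle 9: W0.I3
cycle 10: W2.I3
cycle 11: W0.I4
cycle 12: W2.I4
cycle 13: W0.I5
cycle 14: W2.I5
cycle 15: idle
cycle 16: W2.I6
cycle 17: W2.I7

Answer: 18 cycles, utilization 17/18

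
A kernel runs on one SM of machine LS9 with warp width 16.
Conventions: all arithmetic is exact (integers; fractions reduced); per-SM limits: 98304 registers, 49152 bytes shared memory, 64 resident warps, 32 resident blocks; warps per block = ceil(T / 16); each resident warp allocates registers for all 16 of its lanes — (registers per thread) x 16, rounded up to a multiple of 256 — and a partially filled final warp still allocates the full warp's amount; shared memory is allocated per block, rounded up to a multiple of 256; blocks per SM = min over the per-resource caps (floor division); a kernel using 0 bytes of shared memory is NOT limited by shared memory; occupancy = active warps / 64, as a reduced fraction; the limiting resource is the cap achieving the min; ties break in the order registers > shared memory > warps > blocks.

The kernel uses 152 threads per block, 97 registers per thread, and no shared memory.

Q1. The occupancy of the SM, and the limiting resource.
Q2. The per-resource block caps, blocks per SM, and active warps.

Answer: occupancy 25/32, limited by registers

registers: 5 blocks
shared memory: no limit (kernel uses none)
warps: 6 blocks
blocks: 32 blocks

Answer: 5 blocks, 50 active warps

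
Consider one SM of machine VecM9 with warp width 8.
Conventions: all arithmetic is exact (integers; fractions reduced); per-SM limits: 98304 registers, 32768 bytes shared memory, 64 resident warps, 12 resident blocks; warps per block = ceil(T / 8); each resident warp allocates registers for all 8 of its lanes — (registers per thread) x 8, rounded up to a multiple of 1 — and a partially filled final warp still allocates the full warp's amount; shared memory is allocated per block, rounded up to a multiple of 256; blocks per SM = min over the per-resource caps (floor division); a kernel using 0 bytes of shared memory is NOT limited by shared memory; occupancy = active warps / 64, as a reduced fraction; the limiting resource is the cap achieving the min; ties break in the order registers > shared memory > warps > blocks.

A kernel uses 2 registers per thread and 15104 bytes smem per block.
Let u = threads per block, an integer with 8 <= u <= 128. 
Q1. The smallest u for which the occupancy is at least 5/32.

Answer: u = 33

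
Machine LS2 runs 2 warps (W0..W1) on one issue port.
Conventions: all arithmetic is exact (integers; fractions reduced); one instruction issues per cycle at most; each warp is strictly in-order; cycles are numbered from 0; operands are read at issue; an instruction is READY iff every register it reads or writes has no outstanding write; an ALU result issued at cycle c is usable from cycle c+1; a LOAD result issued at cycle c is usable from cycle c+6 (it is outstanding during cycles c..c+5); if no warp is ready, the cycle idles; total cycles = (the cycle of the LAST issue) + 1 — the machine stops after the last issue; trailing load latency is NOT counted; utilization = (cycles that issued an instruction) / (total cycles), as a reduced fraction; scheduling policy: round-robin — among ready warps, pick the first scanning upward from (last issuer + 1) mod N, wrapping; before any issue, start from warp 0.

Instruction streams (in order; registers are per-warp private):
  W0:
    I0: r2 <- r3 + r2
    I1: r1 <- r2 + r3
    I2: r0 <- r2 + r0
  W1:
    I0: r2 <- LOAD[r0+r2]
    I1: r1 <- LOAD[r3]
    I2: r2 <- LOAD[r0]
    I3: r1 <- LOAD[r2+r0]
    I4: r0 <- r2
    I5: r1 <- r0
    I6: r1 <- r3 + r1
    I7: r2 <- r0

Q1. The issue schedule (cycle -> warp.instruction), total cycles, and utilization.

cycle 0: W0.I0
cycle 1: W1.I0
cycle 2: W0.I1
cycle 3: W1.I1
cycle 4: W0.I2
cycle 5: idle
cycle 6: idle
cycle 7: W1.I2
cycle 8: idle
cycle 9: idle
cycle 10: idle
cycle 11: idle
cycle 12: idle
cycle 13: W1.I3
cycle 14: W1.I4
cycle 15: idle
cycle 16: idle
cycle 17: idle
cycle 18: idle
cycle 19: W1.I5
cycle 20: W1.I6
cycle 21: W1.I7

Answer: 22 cycles, utilization 1/2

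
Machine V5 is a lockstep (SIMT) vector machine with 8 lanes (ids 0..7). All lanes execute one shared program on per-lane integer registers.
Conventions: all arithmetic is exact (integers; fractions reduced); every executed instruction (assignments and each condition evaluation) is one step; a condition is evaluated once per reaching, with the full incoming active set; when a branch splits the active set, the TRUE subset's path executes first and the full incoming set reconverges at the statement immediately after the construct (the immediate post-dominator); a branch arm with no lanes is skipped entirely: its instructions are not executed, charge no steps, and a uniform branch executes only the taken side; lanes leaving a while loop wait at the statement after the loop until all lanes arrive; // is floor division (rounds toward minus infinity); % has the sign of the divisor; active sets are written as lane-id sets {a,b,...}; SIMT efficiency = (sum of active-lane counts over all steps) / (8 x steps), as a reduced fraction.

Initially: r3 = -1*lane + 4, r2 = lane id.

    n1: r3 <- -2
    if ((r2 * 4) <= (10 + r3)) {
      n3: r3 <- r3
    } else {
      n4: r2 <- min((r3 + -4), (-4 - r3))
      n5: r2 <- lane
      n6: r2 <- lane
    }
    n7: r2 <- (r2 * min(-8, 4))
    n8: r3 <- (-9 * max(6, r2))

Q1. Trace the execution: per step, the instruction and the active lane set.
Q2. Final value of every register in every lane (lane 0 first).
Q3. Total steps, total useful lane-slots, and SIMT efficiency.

step 0: r3 <- -2                     {0,1,2,3,4,5,6,7}
step 1: eval ((r2 * 4) <= (10 + r3)) {0,1,2,3,4,5,6,7}
step 2: r3 <- r3                     {0,1,2}
step 3: r2 <- min((r3 + -4), (-4 - r3)) {3,4,5,6,7}
step 4: r2 <- lane                   {3,4,5,6,7}
step 5: r2 <- lane                   {3,4,5,6,7}
step 6: r2 <- (r2 * min(-8, 4))      {0,1,2,3,4,5,6,7}
step 7: r3 <- (-9 * max(6, r2))      {0,1,2,3,4,5,6,7}

Answer: 8 steps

r3: -54,-54,-54,-54,-54,-54,-54,-54
r2: 0,-8,-16,-24,-32,-40,-48,-56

steps = 8; useful = 50; efficiency = 50/64 = 25/32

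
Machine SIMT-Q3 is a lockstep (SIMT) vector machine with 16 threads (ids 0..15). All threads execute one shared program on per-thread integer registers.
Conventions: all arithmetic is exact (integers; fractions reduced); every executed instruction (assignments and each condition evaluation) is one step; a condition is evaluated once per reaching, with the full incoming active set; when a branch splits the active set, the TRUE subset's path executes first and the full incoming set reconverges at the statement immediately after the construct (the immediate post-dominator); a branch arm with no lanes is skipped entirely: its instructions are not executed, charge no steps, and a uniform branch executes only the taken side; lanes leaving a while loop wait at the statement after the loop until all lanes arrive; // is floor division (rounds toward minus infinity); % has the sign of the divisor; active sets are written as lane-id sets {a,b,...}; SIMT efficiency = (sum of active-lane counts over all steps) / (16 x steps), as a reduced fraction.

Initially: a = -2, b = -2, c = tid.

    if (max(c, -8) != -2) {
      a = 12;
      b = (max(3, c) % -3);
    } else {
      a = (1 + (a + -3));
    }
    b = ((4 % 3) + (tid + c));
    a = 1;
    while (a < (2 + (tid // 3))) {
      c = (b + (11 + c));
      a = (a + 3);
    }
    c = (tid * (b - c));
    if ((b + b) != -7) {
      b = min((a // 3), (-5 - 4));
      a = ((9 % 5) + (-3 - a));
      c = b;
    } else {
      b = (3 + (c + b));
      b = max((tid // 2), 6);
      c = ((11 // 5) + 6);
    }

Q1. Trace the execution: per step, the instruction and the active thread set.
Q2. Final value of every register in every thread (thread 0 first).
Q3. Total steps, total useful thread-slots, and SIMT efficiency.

step 0: eval (max(c, -8) != -2)      {0,1,2,3,4,5,6,7,8,9,10,11,12,13,14,15}
step 1: a <- 12                      {0,1,2,3,4,5,6,7,8,9,10,11,12,13,14,15}
step 2: b <- (max(3, c) % -3)        {0,1,2,3,4,5,6,7,8,9,10,11,12,13,14,15}
step 3: b <- ((4 % 3) + (tid + c))   {0,1,2,3,4,5,6,7,8,9,10,11,12,13,14,15}
step 4: a <- 1                       {0,1,2,3,4,5,6,7,8,9,10,11,12,13,14,15}
step 5: eval (a < (2 + (tid // 3)))  {0,1,2,3,4,5,6,7,8,9,10,11,12,13,14,15}
step 6: c <- (b + (11 + c))          {0,1,2,3,4,5,6,7,8,9,10,11,12,13,14,15}
step 7: a <- (a + 3)                 {0,1,2,3,4,5,6,7,8,9,10,11,12,13,14,15}
step 8: eval (a < (2 + (tid // 3)))  {0,1,2,3,4,5,6,7,8,9,10,11,12,13,14,15}
step 9: c <- (b + (11 + c))          {9,10,11,12,13,14,15}
step 10: a <- (a + 3)                 {9,10,11,12,13,14,15}
step 11: eval (a < (2 + (tid // 3)))  {9,10,11,12,13,14,15}
step 12: c <- (tid * (b - c))         {0,1,2,3,4,5,6,7,8,9,10,11,12,13,14,15}
step 13: eval ((b + b) != -7)         {0,1,2,3,4,5,6,7,8,9,10,11,12,13,14,15}
step 14: b <- min((a // 3), (-5 - 4)) {0,1,2,3,4,5,6,7,8,9,10,11,12,13,14,15}
step 15: a <- ((9 % 5) + (-3 - a))    {0,1,2,3,4,5,6,7,8,9,10,11,12,13,14,15}
step 16: c <- b                       {0,1,2,3,4,5,6,7,8,9,10,11,12,13,14,15}

Answer: 17 steps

a: -3,-3,-3,-3,-3,-3,-3,-3,-3,-6,-6,-6,-6,-6,-6,-6
b: -9,-9,-9,-9,-9,-9,-9,-9,-9,-9,-9,-9,-9,-9,-9,-9
c: -9,-9,-9,-9,-9,-9,-9,-9,-9,-9,-9,-9,-9,-9,-9,-9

steps = 17; useful = 245; efficiency = 245/272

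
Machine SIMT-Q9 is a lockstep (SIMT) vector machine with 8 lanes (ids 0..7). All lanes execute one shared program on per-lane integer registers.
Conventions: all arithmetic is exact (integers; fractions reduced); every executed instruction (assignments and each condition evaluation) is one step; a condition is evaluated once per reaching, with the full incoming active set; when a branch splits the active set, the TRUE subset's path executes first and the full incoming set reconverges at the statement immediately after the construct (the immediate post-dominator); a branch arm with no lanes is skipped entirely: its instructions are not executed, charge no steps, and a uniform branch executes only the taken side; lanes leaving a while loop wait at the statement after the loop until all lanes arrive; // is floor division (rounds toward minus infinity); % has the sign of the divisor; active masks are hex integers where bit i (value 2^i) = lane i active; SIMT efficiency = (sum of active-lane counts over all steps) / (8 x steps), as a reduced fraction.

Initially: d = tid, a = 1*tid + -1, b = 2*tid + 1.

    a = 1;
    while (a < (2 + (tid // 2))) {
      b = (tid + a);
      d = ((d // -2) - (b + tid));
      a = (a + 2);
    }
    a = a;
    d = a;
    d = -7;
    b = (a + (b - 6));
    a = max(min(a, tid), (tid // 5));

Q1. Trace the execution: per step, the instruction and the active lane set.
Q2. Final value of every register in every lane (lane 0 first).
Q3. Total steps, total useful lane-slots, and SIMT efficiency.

step 0: a <- 1                       0xff
step 1: eval (a < (2 + (tid // 2)))  0xff
step 2: b <- (tid + a)               0xff
step 3: d <- ((d // -2) - (b + tid)) 0xff
step 4: a <- (a + 2)                 0xff
step 5: eval (a < (2 + (tid // 2)))  0xff
step 6: b <- (tid + a)               0xf0
step 7: d <- ((d // -2) - (b + tid)) 0xf0
step 8: a <- (a + 2)                 0xf0
step 9: eval (a < (2 + (tid // 2)))  0xf0
step 10: a <- a                       0xff
step 11: d <- a                       0xff
step 12: d <- -7                      0xff
step 13: b <- (a + (b - 6))           0xff
step 14: a <- max(min(a, tid), (tid // 5)) 0xff

Answer: 15 steps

d: -7,-7,-7,-7,-7,-7,-7,-7
a: 0,1,2,3,4,5,5,5
b: -2,-1,0,1,6,7,8,9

steps = 15; useful = 104; efficiency = 104/120 = 13/15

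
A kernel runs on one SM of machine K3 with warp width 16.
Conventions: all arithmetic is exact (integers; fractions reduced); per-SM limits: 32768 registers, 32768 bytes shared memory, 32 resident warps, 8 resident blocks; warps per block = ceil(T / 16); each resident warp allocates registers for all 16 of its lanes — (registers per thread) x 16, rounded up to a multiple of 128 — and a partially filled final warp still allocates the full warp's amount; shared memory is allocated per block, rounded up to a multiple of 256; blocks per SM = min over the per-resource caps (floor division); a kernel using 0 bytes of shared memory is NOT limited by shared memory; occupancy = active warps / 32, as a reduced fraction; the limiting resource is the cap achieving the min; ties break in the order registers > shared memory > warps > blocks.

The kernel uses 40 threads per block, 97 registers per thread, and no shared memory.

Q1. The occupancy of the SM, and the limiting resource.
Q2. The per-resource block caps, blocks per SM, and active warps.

Answer: occupancy 9/16, limited by registers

registers: 6 blocks
shared memory: no limit (kernel uses none)
warps: 10 blocks
blocks: 8 blocks

Answer: 6 blocks, 18 active warps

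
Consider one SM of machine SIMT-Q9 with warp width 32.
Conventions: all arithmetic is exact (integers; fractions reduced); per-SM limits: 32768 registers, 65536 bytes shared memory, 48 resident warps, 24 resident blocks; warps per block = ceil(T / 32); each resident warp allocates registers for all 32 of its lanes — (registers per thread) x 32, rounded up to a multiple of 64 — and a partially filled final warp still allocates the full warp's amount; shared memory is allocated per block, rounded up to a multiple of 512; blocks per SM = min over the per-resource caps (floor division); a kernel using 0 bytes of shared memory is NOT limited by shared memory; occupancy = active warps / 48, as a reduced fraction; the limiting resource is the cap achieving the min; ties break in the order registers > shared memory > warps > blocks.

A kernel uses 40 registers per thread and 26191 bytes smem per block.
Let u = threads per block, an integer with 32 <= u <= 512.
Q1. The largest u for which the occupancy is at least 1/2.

Answer: u = 384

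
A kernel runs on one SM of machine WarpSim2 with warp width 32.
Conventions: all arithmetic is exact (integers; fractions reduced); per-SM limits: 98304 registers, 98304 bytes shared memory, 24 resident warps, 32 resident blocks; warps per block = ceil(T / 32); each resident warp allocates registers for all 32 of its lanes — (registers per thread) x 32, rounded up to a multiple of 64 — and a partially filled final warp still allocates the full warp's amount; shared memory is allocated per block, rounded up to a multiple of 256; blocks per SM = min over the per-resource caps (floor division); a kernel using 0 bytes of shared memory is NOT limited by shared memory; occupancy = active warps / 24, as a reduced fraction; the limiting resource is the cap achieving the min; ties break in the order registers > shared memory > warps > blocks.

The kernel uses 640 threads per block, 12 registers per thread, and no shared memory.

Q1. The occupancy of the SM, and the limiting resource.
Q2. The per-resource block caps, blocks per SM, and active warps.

Answer: occupancy 5/6, limited by warps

registers: 12 blocks
shared memory: no limit (kernel uses none)
warps: 1 block
blocks: 32 blocks

Answer: 1 block, 20 active warps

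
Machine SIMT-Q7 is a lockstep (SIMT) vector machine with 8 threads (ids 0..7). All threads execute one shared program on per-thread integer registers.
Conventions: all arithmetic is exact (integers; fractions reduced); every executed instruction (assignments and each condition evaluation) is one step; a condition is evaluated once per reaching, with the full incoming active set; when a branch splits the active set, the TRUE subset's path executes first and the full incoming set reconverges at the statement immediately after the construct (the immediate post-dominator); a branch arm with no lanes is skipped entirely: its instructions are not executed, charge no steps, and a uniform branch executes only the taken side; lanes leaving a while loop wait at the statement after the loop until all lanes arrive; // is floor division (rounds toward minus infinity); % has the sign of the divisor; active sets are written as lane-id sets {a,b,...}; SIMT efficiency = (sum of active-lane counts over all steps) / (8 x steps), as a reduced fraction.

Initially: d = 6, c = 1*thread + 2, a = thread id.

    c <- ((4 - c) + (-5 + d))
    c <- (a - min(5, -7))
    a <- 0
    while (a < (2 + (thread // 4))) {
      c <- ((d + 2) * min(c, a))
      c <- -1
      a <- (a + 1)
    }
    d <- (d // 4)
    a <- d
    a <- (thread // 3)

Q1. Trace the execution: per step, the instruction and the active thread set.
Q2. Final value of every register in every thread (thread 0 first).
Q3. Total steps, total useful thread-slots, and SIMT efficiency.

step 0: c <- ((4 - c) + (-5 + d))    {0,1,2,3,4,5,6,7}
step 1: c <- (a - min(5, -7))        {0,1,2,3,4,5,6,7}
step 2: a <- 0                       {0,1,2,3,4,5,6,7}
step 3: eval (a < (2 + (thread // 4))) {0,1,2,3,4,5,6,7}
step 4: c <- ((d + 2) * min(c, a))   {0,1,2,3,4,5,6,7}
step 5: c <- -1                      {0,1,2,3,4,5,6,7}
step 6: a <- (a + 1)                 {0,1,2,3,4,5,6,7}
step 7: eval (a < (2 + (thread // 4))) {0,1,2,3,4,5,6,7}
step 8: c <- ((d + 2) * min(c, a))   {0,1,2,3,4,5,6,7}
step 9: c <- -1                      {0,1,2,3,4,5,6,7}
step 10: a <- (a + 1)                 {0,1,2,3,4,5,6,7}
step 11: eval (a < (2 + (thread // 4))) {0,1,2,3,4,5,6,7}
step 12: c <- ((d + 2) * min(c, a))   {4,5,6,7}
step 13: c <- -1                      {4,5,6,7}
step 14: a <- (a + 1)                 {4,5,6,7}
step 15: eval (a < (2 + (thread // 4))) {4,5,6,7}
step 16: d <- (d // 4)                {0,1,2,3,4,5,6,7}
step 17: a <- d                       {0,1,2,3,4,5,6,7}
step 18: a <- (thread // 3)           {0,1,2,3,4,5,6,7}

Answer: 19 steps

d: 1,1,1,1,1,1,1,1
c: -1,-1,-1,-1,-1,-1,-1,-1
a: 0,0,0,1,1,1,2,2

steps = 19; useful = 136; efficiency = 136/152 = 17/19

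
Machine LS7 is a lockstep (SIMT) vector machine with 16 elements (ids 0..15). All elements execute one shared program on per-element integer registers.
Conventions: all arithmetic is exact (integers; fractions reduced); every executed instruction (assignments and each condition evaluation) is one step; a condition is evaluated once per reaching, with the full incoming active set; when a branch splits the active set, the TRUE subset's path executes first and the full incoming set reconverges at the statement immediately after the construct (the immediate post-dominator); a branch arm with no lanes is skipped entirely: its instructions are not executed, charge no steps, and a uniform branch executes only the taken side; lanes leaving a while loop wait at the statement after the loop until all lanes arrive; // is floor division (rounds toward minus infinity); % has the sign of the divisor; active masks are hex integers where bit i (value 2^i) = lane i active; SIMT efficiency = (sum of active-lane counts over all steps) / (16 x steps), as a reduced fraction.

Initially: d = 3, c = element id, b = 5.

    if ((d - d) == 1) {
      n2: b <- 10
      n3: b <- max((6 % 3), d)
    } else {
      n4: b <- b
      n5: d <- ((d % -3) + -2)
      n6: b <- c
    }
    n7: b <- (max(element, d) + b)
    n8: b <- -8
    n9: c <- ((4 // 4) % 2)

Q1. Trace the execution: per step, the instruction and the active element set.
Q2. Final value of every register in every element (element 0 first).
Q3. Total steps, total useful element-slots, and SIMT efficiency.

step 0: eval ((d - d) == 1)          0xffff
step 1: b <- b                       0xffff
step 2: d <- ((d % -3) + -2)         0xffff
step 3: b <- c                       0xffff
step 4: b <- (max(element, d) + b)   0xffff
step 5: b <- -8                      0xffff
step 6: c <- ((4 // 4) % 2)          0xffff

Answer: 7 steps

d: -2,-2,-2,-2,-2,-2,-2,-2,-2,-2,-2,-2,-2,-2,-2,-2
c: 1,1,1,1,1,1,1,1,1,1,1,1,1,1,1,1
b: -8,-8,-8,-8,-8,-8,-8,-8,-8,-8,-8,-8,-8,-8,-8,-8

steps = 7; useful = 112; efficiency = 112/112 = 1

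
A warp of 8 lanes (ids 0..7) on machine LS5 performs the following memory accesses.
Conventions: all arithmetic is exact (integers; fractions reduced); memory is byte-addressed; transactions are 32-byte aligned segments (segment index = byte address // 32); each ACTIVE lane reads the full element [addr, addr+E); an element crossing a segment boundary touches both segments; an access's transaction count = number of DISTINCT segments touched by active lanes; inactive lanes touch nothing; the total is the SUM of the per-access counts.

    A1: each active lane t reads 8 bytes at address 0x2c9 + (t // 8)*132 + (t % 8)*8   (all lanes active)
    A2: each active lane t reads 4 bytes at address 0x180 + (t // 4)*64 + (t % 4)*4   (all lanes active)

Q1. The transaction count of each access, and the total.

A1: 3 transactions
A2: 2 transactions

Answer: 3,2; total 5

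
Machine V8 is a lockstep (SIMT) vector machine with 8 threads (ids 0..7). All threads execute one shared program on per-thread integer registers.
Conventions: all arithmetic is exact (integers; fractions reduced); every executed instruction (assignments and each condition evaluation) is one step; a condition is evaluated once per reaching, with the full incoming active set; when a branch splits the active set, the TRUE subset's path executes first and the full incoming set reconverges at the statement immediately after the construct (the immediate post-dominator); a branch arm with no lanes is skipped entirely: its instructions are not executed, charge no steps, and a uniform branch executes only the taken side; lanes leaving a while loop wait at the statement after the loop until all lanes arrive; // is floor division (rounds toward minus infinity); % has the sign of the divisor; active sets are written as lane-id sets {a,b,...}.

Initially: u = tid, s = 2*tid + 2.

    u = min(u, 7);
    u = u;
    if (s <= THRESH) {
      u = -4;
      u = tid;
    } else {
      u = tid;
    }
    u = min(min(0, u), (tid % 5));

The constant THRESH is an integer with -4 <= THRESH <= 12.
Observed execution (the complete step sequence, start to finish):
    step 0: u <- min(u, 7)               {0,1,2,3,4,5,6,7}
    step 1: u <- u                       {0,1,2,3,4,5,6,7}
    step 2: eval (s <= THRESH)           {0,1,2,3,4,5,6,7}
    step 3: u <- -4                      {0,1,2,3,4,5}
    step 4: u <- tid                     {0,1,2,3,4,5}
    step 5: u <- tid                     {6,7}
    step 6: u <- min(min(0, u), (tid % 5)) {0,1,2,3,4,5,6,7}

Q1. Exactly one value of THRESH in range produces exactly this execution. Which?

Answer: THRESH = 12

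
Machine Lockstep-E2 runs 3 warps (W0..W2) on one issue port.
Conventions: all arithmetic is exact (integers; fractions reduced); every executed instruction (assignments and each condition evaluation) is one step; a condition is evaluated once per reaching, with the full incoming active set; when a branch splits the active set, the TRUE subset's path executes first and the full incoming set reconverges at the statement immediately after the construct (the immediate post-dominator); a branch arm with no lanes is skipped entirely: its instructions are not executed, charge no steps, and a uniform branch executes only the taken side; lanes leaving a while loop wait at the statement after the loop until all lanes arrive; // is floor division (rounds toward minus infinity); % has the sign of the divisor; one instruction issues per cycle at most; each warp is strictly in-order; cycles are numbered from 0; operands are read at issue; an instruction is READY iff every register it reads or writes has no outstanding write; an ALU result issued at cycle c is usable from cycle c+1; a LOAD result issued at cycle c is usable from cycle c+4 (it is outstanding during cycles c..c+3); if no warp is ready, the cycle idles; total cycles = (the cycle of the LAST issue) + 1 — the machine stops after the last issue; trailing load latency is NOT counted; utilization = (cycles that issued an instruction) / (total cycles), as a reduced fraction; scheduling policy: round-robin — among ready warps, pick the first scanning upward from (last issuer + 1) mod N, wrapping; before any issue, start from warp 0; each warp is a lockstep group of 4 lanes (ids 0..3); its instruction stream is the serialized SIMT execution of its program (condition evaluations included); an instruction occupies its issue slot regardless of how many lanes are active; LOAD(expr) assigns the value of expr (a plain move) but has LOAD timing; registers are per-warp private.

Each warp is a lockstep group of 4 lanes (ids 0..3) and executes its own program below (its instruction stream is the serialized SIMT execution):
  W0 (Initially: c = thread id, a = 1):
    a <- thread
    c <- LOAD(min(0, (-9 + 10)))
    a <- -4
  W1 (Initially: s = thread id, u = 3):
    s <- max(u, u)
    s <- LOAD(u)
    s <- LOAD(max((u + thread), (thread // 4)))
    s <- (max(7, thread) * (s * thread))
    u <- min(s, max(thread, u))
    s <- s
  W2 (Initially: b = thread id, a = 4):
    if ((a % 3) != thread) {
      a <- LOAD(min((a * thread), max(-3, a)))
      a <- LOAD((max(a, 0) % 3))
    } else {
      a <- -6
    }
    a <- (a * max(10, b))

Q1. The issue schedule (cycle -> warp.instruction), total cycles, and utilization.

cycle 0: W0.I0
cycle 1: W1.I0
cycle 2: W2.I0
cycle 3: W0.I1
cycle 4: W1.I1
cycle 5: W2.I1
cycle 6: W0.I2
cycle 7: idle
cycle 8: W1.I2
cycle 9: W2.I2
cycle 10: idle
cycle 11: idle
cycle 12: W1.I3
cycle 13: W2.I3
cycle 14: W1.I4
cycle 15: W2.I4
cycle 16: W1.I5

Answer: 17 cycles, utilization 14/17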